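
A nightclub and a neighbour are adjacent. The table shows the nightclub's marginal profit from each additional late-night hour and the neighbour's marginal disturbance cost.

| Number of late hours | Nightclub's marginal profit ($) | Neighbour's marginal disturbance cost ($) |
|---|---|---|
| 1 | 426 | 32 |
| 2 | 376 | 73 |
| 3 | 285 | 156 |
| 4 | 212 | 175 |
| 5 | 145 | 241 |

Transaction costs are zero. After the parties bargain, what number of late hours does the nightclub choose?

Bargaining reaches the level where marginal profit last exceeds marginal disturbance cost.
That holds through level 4 (212 ≥ 175) but not at 5 (145 < 241).

4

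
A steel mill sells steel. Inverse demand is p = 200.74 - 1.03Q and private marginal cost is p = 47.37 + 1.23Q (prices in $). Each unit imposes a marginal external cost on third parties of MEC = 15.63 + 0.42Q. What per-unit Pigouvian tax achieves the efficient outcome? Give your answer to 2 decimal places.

Social marginal cost = private MC + MEC = 63.00 + 1.65Q.
Set SMC = demand: 63.00 + 1.65Q = 200.74 - 1.03Q → Q* = 51.3955.
The Pigouvian tax equals MEC at Q*: 15.63 + 0.42×51.3955 = 37.2161.

tax = $37.22 per unit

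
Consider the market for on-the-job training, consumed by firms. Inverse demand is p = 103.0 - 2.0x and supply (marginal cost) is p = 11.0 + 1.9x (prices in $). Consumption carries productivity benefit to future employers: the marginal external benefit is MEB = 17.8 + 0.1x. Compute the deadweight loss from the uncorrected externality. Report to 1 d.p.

DWL = $53.5

Market equilibrium (private): 11.0 + 1.9x = 103.0 - 2.0x → x_m = 23.5897.
Social marginal benefit = demand + MEB = 120.8 - 1.9x.
Set SMB = MC: 120.8 - 1.9x = 11.0 + 1.9x → x* = 28.8947.
The welfare-loss triangle has base |x_m − x*| and height MEB(x_m) (the vertical gap between SMB and MC is zero at x* and MEB at x_m).
DWL = ½ × 5.3050 × 20.1590 = 53.4717.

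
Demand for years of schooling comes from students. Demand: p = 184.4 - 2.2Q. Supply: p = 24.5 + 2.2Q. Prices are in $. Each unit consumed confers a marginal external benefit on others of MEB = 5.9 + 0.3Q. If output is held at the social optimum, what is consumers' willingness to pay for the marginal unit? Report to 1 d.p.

Social marginal benefit = demand + MEB = 190.3 - 1.9Q.
Set SMB = MC: 190.3 - 1.9Q = 24.5 + 2.2Q → Q* = 40.4390.
Consumer price on the demand curve at Q*: 184.4 − 2.2×40.4390 = 95.4342.

P = $95.4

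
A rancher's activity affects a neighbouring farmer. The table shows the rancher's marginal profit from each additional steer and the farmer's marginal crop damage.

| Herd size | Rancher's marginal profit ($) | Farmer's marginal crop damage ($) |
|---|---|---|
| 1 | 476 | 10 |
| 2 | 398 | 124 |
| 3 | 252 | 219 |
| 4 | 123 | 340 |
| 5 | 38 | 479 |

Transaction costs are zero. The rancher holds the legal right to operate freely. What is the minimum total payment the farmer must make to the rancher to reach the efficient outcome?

$161

Left alone the rancher would choose level 5 (marginal profit stays positive).
Efficient level: k* = 3 (marginal profit ≥ marginal crop damage through 3).
The farmer must at least cover the rancher's forgone profit from cutting 5→3: 123 + 38 = 161.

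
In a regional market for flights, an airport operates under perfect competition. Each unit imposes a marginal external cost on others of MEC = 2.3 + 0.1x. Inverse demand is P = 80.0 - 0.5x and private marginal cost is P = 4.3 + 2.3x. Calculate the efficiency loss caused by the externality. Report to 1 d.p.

Market equilibrium (private): 4.3 + 2.3x = 80.0 - 0.5x → x_m = 27.0357.
Social marginal cost = private MC + MEC = 6.6 + 2.4x.
Set SMC = demand: 6.6 + 2.4x = 80.0 - 0.5x → x* = 25.3103.
Between x* and x_m the wedge SMC − demand runs linearly from 0 to MEC(x_m), so the loss is a triangle.
DWL = ½ × 1.7254 × 5.0036 = 4.3166.

DWL = 4.3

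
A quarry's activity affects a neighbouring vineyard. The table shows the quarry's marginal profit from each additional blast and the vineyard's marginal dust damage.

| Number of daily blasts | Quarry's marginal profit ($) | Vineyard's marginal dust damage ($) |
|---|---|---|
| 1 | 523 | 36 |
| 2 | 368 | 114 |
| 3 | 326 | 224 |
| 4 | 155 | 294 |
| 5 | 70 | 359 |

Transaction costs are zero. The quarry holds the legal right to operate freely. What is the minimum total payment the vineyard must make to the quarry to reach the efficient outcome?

Left alone the quarry would choose level 5 (marginal profit stays positive).
Efficient level: k* = 3 (marginal profit ≥ marginal dust damage through 3).
The vineyard must at least cover the quarry's forgone profit from cutting 5→3: 155 + 70 = 225.

$225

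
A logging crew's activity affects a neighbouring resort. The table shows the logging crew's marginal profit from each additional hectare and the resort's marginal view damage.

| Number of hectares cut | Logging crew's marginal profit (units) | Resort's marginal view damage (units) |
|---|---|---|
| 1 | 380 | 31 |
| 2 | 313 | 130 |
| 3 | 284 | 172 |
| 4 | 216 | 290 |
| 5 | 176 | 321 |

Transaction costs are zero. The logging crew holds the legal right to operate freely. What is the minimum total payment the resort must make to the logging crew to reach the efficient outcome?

Left alone the logging crew would choose level 5 (marginal profit stays positive).
Efficient level: k* = 3 (marginal profit ≥ marginal view damage through 3).
The resort must at least cover the logging crew's forgone profit from cutting 5→3: 216 + 176 = 392.

392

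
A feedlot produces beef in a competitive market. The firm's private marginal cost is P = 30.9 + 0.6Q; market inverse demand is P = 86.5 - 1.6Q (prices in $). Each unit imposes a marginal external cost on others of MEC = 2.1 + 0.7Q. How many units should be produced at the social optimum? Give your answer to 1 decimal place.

Social marginal cost = private MC + MEC = 33.0 + 1.3Q.
Set SMC = demand: 33.0 + 1.3Q = 86.5 - 1.6Q → Q* = 18.4483.

Q* = 18.4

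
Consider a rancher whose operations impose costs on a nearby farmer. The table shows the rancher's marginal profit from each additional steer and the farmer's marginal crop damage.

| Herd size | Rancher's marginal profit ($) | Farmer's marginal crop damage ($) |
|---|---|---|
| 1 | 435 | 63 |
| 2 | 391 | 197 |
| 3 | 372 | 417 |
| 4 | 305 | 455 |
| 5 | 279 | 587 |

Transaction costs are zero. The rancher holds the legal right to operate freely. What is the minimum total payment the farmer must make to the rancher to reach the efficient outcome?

Left alone the rancher would choose level 5 (marginal profit stays positive).
Efficient level: k* = 2 (marginal profit ≥ marginal crop damage through 2).
The farmer must at least cover the rancher's forgone profit from cutting 5→2: 372 + 305 + 279 = 956.

$956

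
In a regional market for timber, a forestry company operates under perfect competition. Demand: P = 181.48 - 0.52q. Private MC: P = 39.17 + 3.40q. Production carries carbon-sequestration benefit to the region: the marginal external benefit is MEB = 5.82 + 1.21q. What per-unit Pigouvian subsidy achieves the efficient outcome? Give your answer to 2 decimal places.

subsidy = 71.96 per unit

Social marginal cost = private MC − MEB = 33.35 + 2.19q.
Set SMC = demand: 33.35 + 2.19q = 181.48 - 0.52q → q* = 54.6605.
The Pigouvian subsidy equals MEB at q*: 5.82 + 1.21×54.6605 = 71.9592.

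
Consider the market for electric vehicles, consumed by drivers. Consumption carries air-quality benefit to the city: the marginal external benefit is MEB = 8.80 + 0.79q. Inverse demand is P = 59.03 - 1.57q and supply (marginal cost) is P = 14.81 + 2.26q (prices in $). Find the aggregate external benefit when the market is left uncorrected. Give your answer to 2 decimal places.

Market equilibrium (private): 14.81 + 2.26q = 59.03 - 1.57q → q_m = 11.5457.
Total external benefit = ∫₀^{q_m} (8.80 + 0.79q) dq = 8.80×11.5457 + ½×0.79×11.5457² = 154.2569.

$154.26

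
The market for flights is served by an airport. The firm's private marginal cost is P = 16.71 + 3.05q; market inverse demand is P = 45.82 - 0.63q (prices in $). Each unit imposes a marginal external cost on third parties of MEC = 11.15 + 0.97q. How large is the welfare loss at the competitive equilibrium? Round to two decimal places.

DWL = $38.10

Market equilibrium (private): 16.71 + 3.05q = 45.82 - 0.63q → q_m = 7.9103.
Social marginal cost = private MC + MEC = 27.86 + 4.02q.
Set SMC = demand: 27.86 + 4.02q = 45.82 - 0.63q → q* = 3.8624.
Between q* and q_m the wedge SMC − demand runs linearly from 0 to MEC(q_m), so the loss is a triangle.
DWL = ½ × 4.0479 × 18.8230 = 38.0968.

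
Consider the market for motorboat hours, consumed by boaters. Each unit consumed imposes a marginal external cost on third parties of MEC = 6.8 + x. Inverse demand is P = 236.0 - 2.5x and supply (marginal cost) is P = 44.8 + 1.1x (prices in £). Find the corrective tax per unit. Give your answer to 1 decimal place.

Social marginal benefit = demand − MEC = 229.2 - 3.5x.
Set SMB = MC: 229.2 - 3.5x = 44.8 + 1.1x → x* = 40.0870.
The Pigouvian tax equals MEC at x*: 6.8 + 1.0×40.0870 = 46.8870.

tax = £46.9 per unit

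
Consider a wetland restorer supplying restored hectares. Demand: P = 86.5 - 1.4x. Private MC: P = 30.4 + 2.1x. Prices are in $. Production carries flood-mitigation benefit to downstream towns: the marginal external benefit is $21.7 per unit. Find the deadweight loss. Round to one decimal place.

Market equilibrium (private): 30.4 + 2.1x = 86.5 - 1.4x → x_m = 16.0286.
Social marginal cost = private MC − MEB = 8.7 + 2.1x.
Set SMC = demand: 8.7 + 2.1x = 86.5 - 1.4x → x* = 22.2286.
The loss is the area between SMC and demand from x* to x_m; with linear curves that's a triangle of height MEB(x_m).
DWL = ½ × 6.2000 × 21.7000 = 67.2700.

DWL = $67.3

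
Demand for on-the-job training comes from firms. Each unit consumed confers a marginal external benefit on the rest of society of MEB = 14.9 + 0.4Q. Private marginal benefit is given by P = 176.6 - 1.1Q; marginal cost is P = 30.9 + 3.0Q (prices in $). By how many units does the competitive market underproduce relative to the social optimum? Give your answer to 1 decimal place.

7.9 units

Market equilibrium (private): 30.9 + 3.0Q = 176.6 - 1.1Q → Q_m = 35.5366.
Social marginal benefit = demand + MEB = 191.5 - 0.7Q.
Set SMB = MC: 191.5 - 0.7Q = 30.9 + 3.0Q → Q* = 43.4054.
Gap = |35.5366 − 43.4054| = 7.8688.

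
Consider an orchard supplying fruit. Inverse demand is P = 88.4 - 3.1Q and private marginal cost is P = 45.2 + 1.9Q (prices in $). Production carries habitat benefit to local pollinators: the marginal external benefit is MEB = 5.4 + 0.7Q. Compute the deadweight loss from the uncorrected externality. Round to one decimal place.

Market equilibrium (private): 45.2 + 1.9Q = 88.4 - 3.1Q → Q_m = 8.6400.
Social marginal cost = private MC − MEB = 39.8 + 1.2Q.
Set SMC = demand: 39.8 + 1.2Q = 88.4 - 3.1Q → Q* = 11.3023.
The welfare-loss triangle has base |Q_m − Q*| and height MEB(Q_m) (the vertical gap between SMC and demand is zero at Q* and MEB at Q_m).
DWL = ½ × 2.6623 × 11.4480 = 15.2390.

DWL = $15.2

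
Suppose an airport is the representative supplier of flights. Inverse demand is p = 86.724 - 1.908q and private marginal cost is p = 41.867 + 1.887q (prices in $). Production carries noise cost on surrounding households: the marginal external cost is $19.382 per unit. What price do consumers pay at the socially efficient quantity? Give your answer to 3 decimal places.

Social marginal cost = private MC + MEC = 61.249 + 1.887q.
Set SMC = demand: 61.249 + 1.887q = 86.724 - 1.908q → q* = 6.7128.
Consumer price on the demand curve at q*: 86.724 − 1.908×6.7128 = 73.9160.

P = $73.916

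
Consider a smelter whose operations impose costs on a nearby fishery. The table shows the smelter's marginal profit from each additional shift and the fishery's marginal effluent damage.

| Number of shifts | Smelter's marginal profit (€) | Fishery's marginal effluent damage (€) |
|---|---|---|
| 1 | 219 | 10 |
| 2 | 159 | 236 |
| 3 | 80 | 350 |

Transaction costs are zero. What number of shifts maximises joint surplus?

1

Bargaining reaches the level where marginal profit last exceeds marginal effluent damage.
That holds through level 1 (219 ≥ 10) but not at 2 (159 < 236).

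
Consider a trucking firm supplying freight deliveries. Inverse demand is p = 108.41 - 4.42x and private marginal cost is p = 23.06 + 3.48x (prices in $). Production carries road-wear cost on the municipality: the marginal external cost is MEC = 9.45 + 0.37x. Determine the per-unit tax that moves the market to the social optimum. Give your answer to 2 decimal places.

Social marginal cost = private MC + MEC = 32.51 + 3.85x.
Set SMC = demand: 32.51 + 3.85x = 108.41 - 4.42x → x* = 9.1778.
The Pigouvian tax equals MEC at x*: 9.45 + 0.37×9.1778 = 12.8458.

tax = $12.85 per unit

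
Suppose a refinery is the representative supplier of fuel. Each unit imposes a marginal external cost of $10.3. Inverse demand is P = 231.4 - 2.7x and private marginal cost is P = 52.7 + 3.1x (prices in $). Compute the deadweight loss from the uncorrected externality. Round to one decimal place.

Market equilibrium (private): 52.7 + 3.1x = 231.4 - 2.7x → x_m = 30.8103.
Social marginal cost = private MC + MEC = 63.0 + 3.1x.
Set SMC = demand: 63.0 + 3.1x = 231.4 - 2.7x → x* = 29.0345.
The welfare-loss triangle has base |x_m − x*| and height MEC(x_m) (the vertical gap between SMC and demand is zero at x* and MEC at x_m).
DWL = ½ × 1.7758 × 10.3000 = 9.1454.

DWL = $9.1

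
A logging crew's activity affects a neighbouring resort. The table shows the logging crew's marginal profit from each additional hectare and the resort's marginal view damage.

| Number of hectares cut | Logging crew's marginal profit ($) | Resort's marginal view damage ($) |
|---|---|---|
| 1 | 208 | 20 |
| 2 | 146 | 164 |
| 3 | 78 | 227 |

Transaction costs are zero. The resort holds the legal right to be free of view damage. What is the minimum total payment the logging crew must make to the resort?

Efficient level: marginal profit ≥ marginal view damage through level 1, so k* = 1.
With the resort holding the right, the logging crew must at least compensate total damage at k*: 20 = 20.

$20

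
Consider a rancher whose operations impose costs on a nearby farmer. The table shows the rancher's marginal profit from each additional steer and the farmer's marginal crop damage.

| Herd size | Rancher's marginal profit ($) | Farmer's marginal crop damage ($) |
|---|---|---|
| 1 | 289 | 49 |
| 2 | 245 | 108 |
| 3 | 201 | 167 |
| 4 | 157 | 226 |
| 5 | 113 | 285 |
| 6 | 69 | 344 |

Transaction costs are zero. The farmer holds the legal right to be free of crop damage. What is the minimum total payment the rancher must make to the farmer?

$324

Efficient level: marginal profit ≥ marginal crop damage through level 3, so k* = 3.
With the farmer holding the right, the rancher must at least compensate total damage at k*: 49 + 108 + 167 = 324.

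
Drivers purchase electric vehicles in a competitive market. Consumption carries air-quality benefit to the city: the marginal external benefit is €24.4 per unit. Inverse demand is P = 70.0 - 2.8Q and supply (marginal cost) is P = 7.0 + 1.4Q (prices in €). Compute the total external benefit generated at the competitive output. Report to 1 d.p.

Market equilibrium (private): 7.0 + 1.4Q = 70.0 - 2.8Q → Q_m = 15.0000.
Total external benefit = MEB × Q_m = 24.4 × 15.0000 = 366.0000.

€366.0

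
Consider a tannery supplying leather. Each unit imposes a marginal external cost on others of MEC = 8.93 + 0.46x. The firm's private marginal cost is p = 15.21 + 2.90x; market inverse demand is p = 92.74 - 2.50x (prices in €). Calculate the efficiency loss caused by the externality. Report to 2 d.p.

Market equilibrium (private): 15.21 + 2.90x = 92.74 - 2.50x → x_m = 14.3574.
Social marginal cost = private MC + MEC = 24.14 + 3.36x.
Set SMC = demand: 24.14 + 3.36x = 92.74 - 2.50x → x* = 11.7065.
The welfare-loss triangle has base |x_m − x*| and height MEC(x_m) (the vertical gap between SMC and demand is zero at x* and MEC at x_m).
DWL = ½ × 2.6509 × 15.5344 = 20.5901.

DWL = €20.59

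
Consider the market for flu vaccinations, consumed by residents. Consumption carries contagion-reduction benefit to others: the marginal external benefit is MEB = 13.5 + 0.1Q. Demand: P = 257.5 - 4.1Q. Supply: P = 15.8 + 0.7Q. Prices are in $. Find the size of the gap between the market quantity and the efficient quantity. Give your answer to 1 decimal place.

3.9 units

Market equilibrium (private): 15.8 + 0.7Q = 257.5 - 4.1Q → Q_m = 50.3542.
Social marginal benefit = demand + MEB = 271.0 - 4.0Q.
Set SMB = MC: 271.0 - 4.0Q = 15.8 + 0.7Q → Q* = 54.2979.
Gap = |50.3542 − 54.2979| = 3.9437.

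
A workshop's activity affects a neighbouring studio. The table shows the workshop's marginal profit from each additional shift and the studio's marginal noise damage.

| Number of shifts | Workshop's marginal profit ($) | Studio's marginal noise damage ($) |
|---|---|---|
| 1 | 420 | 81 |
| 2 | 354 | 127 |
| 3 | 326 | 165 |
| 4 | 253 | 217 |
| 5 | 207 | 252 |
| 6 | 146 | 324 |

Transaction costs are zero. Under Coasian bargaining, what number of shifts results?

Bargaining reaches the level where marginal profit last exceeds marginal noise damage.
That holds through level 4 (253 ≥ 217) but not at 5 (207 < 252).

4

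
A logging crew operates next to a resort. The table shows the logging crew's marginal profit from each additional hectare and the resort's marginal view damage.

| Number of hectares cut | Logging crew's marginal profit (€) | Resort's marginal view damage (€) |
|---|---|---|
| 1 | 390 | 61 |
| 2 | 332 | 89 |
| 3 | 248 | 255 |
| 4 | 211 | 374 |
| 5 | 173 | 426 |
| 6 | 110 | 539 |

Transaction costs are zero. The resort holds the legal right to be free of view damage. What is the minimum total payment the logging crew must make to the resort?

Efficient level: marginal profit ≥ marginal view damage through level 2, so k* = 2.
With the resort holding the right, the logging crew must at least compensate total damage at k*: 61 + 89 = 150.

€150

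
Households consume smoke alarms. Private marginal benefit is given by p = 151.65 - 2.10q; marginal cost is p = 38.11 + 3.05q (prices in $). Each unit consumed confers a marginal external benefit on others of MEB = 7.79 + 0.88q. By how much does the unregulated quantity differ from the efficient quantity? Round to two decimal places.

6.37 units

Market equilibrium (private): 38.11 + 3.05q = 151.65 - 2.10q → q_m = 22.0466.
Social marginal benefit = demand + MEB = 159.44 - 1.22q.
Set SMB = MC: 159.44 - 1.22q = 38.11 + 3.05q → q* = 28.4145.
Gap = |22.0466 − 28.4145| = 6.3679.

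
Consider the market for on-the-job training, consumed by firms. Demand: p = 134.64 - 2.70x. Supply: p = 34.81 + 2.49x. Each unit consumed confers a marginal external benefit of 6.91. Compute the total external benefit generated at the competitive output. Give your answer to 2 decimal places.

Market equilibrium (private): 34.81 + 2.49x = 134.64 - 2.70x → x_m = 19.2351.
Total external benefit = MEB × x_m = 6.91 × 19.2351 = 132.9145.

132.91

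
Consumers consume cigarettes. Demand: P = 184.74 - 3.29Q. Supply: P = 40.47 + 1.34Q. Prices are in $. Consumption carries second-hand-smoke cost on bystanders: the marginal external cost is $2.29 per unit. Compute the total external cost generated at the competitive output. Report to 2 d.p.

Market equilibrium (private): 40.47 + 1.34Q = 184.74 - 3.29Q → Q_m = 31.1598.
Total external cost = MEC × Q_m = 2.29 × 31.1598 = 71.3559.

$71.36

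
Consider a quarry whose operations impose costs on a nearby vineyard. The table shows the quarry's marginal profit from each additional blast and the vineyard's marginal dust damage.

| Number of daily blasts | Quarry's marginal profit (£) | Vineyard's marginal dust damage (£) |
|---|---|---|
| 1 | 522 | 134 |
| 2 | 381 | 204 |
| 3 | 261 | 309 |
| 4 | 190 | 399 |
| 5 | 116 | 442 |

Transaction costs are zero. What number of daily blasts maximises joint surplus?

Bargaining reaches the level where marginal profit last exceeds marginal dust damage.
That holds through level 2 (381 ≥ 204) but not at 3 (261 < 309).

2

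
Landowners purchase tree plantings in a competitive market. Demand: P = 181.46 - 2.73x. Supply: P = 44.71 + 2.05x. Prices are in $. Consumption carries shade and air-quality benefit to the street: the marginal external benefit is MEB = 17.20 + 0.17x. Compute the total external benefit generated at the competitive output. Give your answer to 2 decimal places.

$561.64

Market equilibrium (private): 44.71 + 2.05x = 181.46 - 2.73x → x_m = 28.6088.
Total external benefit = ∫₀^{x_m} (17.20 + 0.17x) dx = 17.20×28.6088 + ½×0.17×28.6088² = 561.6408.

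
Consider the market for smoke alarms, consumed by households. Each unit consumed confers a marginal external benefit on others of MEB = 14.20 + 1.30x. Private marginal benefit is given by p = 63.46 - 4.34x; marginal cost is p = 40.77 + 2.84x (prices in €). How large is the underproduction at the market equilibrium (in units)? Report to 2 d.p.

Market equilibrium (private): 40.77 + 2.84x = 63.46 - 4.34x → x_m = 3.1602.
Social marginal benefit = demand + MEB = 77.66 - 3.04x.
Set SMB = MC: 77.66 - 3.04x = 40.77 + 2.84x → x* = 6.2738.
Gap = |3.1602 − 6.2738| = 3.1136.

3.11 units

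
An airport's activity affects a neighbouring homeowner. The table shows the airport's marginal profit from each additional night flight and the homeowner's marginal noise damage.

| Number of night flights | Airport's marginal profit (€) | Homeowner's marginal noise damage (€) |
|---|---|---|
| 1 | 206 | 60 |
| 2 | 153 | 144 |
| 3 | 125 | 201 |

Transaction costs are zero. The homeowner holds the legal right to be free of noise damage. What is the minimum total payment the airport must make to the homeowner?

Efficient level: marginal profit ≥ marginal noise damage through level 2, so k* = 2.
With the homeowner holding the right, the airport must at least compensate total damage at k*: 60 + 144 = 204.

€204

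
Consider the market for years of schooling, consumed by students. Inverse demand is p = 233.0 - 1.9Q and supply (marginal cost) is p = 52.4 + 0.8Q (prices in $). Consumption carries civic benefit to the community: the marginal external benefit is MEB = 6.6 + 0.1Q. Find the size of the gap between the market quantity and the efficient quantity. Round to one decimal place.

Market equilibrium (private): 52.4 + 0.8Q = 233.0 - 1.9Q → Q_m = 66.8889.
Social marginal benefit = demand + MEB = 239.6 - 1.8Q.
Set SMB = MC: 239.6 - 1.8Q = 52.4 + 0.8Q → Q* = 72.0000.
Gap = |66.8889 − 72.0000| = 5.1111.

5.1 units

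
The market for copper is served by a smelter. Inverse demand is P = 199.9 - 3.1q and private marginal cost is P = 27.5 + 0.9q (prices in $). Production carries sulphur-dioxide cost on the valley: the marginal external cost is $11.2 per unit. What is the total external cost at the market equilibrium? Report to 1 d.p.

Market equilibrium (private): 27.5 + 0.9q = 199.9 - 3.1q → q_m = 43.1000.
Total external cost = MEC × q_m = 11.2 × 43.1000 = 482.7200.

$482.7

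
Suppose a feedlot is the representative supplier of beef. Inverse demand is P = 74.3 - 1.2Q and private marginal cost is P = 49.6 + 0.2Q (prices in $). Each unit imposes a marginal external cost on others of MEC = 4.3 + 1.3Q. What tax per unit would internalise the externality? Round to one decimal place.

Social marginal cost = private MC + MEC = 53.9 + 1.5Q.
Set SMC = demand: 53.9 + 1.5Q = 74.3 - 1.2Q → Q* = 7.5556.
The Pigouvian tax equals MEC at Q*: 4.3 + 1.3×7.5556 = 14.1223.

tax = $14.1 per unit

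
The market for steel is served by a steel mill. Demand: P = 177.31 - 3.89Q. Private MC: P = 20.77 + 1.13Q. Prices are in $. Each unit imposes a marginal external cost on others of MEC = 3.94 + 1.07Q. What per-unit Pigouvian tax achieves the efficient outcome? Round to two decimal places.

tax = $30.75 per unit

Social marginal cost = private MC + MEC = 24.71 + 2.20Q.
Set SMC = demand: 24.71 + 2.20Q = 177.31 - 3.89Q → Q* = 25.0575.
The Pigouvian tax equals MEC at Q*: 3.94 + 1.07×25.0575 = 30.7515.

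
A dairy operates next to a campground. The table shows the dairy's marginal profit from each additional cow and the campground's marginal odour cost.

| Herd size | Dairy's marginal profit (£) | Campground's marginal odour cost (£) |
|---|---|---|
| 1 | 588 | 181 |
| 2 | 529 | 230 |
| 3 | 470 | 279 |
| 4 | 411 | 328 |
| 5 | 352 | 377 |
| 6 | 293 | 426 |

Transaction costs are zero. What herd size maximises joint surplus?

Bargaining reaches the level where marginal profit last exceeds marginal odour cost.
That holds through level 4 (411 ≥ 328) but not at 5 (352 < 377).

4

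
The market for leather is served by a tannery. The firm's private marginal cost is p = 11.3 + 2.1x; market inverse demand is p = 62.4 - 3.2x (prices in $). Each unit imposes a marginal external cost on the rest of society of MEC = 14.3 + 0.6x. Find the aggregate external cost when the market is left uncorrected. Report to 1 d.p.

Market equilibrium (private): 11.3 + 2.1x = 62.4 - 3.2x → x_m = 9.6415.
Total external cost = ∫₀^{x_m} (14.3 + 0.6x) dx = 14.3×9.6415 + ½×0.6×9.6415² = 165.7610.

$165.8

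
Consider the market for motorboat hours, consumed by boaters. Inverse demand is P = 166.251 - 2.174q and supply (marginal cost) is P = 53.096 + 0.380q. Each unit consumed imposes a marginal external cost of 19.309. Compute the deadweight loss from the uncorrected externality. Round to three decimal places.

DWL = 72.991

Market equilibrium (private): 53.096 + 0.380q = 166.251 - 2.174q → q_m = 44.3050.
Social marginal benefit = demand − MEC = 146.942 - 2.174q.
Set SMB = MC: 146.942 - 2.174q = 53.096 + 0.380q → q* = 36.7447.
Height of the DWL triangle at q_m is MC(q_m) − SMB(q_m) = MEC(q_m) = 19.3090.
DWL = ½ × 7.5603 × 19.3090 = 72.9909.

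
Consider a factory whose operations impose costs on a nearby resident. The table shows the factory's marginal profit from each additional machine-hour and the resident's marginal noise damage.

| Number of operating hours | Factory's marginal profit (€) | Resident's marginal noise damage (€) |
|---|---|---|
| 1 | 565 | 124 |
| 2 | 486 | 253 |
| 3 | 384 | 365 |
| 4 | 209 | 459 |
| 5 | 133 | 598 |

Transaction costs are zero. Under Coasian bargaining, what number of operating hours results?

Bargaining reaches the level where marginal profit last exceeds marginal noise damage.
That holds through level 3 (384 ≥ 365) but not at 4 (209 < 459).

3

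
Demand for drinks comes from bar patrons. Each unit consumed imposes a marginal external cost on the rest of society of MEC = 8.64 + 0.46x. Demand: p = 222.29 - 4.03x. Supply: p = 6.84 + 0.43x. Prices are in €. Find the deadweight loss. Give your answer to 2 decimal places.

DWL = €96.79

Market equilibrium (private): 6.84 + 0.43x = 222.29 - 4.03x → x_m = 48.3072.
Social marginal benefit = demand − MEC = 213.65 - 4.49x.
Set SMB = MC: 213.65 - 4.49x = 6.84 + 0.43x → x* = 42.0346.
Height of the DWL triangle at x_m is MC(x_m) − SMB(x_m) = MEC(x_m) = 30.8613.
DWL = ½ × 6.2726 × 30.8613 = 96.7903.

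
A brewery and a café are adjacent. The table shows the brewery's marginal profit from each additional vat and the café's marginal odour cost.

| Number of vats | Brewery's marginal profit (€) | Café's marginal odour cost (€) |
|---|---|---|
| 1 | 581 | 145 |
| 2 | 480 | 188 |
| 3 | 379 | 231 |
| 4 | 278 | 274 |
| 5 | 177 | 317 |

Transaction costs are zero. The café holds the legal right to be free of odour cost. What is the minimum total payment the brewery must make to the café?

€838

Efficient level: marginal profit ≥ marginal odour cost through level 4, so k* = 4.
With the café holding the right, the brewery must at least compensate total damage at k*: 145 + 188 + 231 + 274 = 838.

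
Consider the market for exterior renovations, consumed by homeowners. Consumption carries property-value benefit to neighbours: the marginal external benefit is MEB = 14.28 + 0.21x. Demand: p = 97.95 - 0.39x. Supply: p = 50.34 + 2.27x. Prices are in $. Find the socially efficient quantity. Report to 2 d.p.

x* = 25.26

Social marginal benefit = demand + MEB = 112.23 - 0.18x.
Set SMB = MC: 112.23 - 0.18x = 50.34 + 2.27x → x* = 25.2612.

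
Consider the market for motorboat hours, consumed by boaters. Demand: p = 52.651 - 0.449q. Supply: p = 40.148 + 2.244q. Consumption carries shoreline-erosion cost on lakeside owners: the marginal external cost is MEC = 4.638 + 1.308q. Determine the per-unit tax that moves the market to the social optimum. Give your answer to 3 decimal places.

Social marginal benefit = demand − MEC = 48.013 - 1.757q.
Set SMB = MC: 48.013 - 1.757q = 40.148 + 2.244q → q* = 1.9658.
The Pigouvian tax equals MEC at q*: 4.638 + 1.308×1.9658 = 7.2093.

tax = 7.209 per unit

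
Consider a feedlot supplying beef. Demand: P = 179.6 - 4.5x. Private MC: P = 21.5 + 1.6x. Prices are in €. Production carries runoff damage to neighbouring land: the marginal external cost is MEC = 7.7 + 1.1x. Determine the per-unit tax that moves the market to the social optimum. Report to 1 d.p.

Social marginal cost = private MC + MEC = 29.2 + 2.7x.
Set SMC = demand: 29.2 + 2.7x = 179.6 - 4.5x → x* = 20.8889.
The Pigouvian tax equals MEC at x*: 7.7 + 1.1×20.8889 = 30.6778.

tax = €30.7 per unit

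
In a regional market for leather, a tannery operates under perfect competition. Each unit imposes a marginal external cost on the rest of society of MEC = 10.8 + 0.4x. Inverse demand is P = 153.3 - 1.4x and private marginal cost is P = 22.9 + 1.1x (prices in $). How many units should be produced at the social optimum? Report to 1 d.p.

x* = 41.2

Social marginal cost = private MC + MEC = 33.7 + 1.5x.
Set SMC = demand: 33.7 + 1.5x = 153.3 - 1.4x → x* = 41.2414.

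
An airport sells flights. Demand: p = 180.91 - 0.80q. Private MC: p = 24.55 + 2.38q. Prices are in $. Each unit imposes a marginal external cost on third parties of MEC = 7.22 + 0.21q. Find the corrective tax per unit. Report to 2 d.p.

tax = $16.46 per unit

Social marginal cost = private MC + MEC = 31.77 + 2.59q.
Set SMC = demand: 31.77 + 2.59q = 180.91 - 0.80q → q* = 43.9941.
The Pigouvian tax equals MEC at q*: 7.22 + 0.21×43.9941 = 16.4588.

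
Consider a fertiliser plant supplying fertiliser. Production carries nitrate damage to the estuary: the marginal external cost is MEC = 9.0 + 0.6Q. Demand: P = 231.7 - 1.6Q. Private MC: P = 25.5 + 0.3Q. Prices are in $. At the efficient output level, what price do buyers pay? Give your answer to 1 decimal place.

Social marginal cost = private MC + MEC = 34.5 + 0.9Q.
Set SMC = demand: 34.5 + 0.9Q = 231.7 - 1.6Q → Q* = 78.8800.
Consumer price on the demand curve at Q*: 231.7 − 1.6×78.8800 = 105.4920.

P = $105.5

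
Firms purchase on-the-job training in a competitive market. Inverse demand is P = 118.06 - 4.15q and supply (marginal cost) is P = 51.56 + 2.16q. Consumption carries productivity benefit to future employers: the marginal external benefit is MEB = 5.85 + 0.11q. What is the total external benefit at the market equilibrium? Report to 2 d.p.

67.76

Market equilibrium (private): 51.56 + 2.16q = 118.06 - 4.15q → q_m = 10.5388.
Total external benefit = ∫₀^{q_m} (5.85 + 0.11q) dq = 5.85×10.5388 + ½×0.11×10.5388² = 67.7606.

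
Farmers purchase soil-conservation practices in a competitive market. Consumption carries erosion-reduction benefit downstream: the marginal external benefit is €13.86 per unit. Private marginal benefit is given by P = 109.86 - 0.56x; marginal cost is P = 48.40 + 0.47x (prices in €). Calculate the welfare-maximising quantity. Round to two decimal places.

Social marginal benefit = demand + MEB = 123.72 - 0.56x.
Set SMB = MC: 123.72 - 0.56x = 48.40 + 0.47x → x* = 73.1262.

x* = 73.13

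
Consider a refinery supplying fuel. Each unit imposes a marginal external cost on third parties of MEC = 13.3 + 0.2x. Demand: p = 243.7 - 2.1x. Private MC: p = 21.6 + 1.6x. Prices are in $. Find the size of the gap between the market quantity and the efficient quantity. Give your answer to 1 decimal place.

Market equilibrium (private): 21.6 + 1.6x = 243.7 - 2.1x → x_m = 60.0270.
Social marginal cost = private MC + MEC = 34.9 + 1.8x.
Set SMC = demand: 34.9 + 1.8x = 243.7 - 2.1x → x* = 53.5385.
Gap = |60.0270 − 53.5385| = 6.4885.

6.5 units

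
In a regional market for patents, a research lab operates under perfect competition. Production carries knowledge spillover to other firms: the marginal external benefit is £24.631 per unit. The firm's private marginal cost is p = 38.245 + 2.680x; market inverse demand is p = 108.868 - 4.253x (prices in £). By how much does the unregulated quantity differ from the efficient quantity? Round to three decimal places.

Market equilibrium (private): 38.245 + 2.680x = 108.868 - 4.253x → x_m = 10.1865.
Social marginal cost = private MC − MEB = 13.614 + 2.680x.
Set SMC = demand: 13.614 + 2.680x = 108.868 - 4.253x → x* = 13.7392.
Gap = |10.1865 − 13.7392| = 3.5527.

3.553 units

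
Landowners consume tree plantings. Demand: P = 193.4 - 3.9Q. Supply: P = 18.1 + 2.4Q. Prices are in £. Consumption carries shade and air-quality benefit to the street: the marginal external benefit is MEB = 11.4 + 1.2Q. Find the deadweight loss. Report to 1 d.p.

DWL = £196.7

Market equilibrium (private): 18.1 + 2.4Q = 193.4 - 3.9Q → Q_m = 27.8254.
Social marginal benefit = demand + MEB = 204.8 - 2.7Q.
Set SMB = MC: 204.8 - 2.7Q = 18.1 + 2.4Q → Q* = 36.6078.
The loss is the area between SMB and MC from Q* to Q_m; with linear curves that's a triangle of height MEB(Q_m).
DWL = ½ × 8.7824 × 44.7905 = 196.6840.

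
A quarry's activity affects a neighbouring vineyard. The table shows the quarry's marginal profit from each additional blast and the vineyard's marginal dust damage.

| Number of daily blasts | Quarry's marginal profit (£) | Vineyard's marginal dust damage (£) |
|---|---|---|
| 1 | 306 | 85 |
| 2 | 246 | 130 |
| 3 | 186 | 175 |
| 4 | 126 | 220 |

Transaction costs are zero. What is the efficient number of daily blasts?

Bargaining reaches the level where marginal profit last exceeds marginal dust damage.
That holds through level 3 (186 ≥ 175) but not at 4 (126 < 220).

3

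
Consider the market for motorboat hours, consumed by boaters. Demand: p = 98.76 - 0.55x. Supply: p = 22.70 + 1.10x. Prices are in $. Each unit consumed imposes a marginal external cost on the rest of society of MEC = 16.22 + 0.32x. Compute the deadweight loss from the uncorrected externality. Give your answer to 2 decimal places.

DWL = $243.45

Market equilibrium (private): 22.70 + 1.10x = 98.76 - 0.55x → x_m = 46.0970.
Social marginal benefit = demand − MEC = 82.54 - 0.87x.
Set SMB = MC: 82.54 - 0.87x = 22.70 + 1.10x → x* = 30.3756.
Height of the DWL triangle at x_m is MC(x_m) − SMB(x_m) = MEC(x_m) = 30.9710.
DWL = ½ × 15.7214 × 30.9710 = 243.4537.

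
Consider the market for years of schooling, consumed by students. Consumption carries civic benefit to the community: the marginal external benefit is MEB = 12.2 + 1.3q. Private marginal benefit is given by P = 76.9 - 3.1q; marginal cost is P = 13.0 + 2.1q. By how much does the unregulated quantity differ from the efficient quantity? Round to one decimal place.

7.2 units

Market equilibrium (private): 13.0 + 2.1q = 76.9 - 3.1q → q_m = 12.2885.
Social marginal benefit = demand + MEB = 89.1 - 1.8q.
Set SMB = MC: 89.1 - 1.8q = 13.0 + 2.1q → q* = 19.5128.
Gap = |12.2885 − 19.5128| = 7.2243.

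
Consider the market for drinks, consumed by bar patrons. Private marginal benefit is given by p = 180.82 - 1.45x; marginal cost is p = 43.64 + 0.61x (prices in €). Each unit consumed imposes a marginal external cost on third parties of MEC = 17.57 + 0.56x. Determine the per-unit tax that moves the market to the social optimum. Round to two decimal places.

Social marginal benefit = demand − MEC = 163.25 - 2.01x.
Set SMB = MC: 163.25 - 2.01x = 43.64 + 0.61x → x* = 45.6527.
The Pigouvian tax equals MEC at x*: 17.57 + 0.56×45.6527 = 43.1355.

tax = €43.14 per unit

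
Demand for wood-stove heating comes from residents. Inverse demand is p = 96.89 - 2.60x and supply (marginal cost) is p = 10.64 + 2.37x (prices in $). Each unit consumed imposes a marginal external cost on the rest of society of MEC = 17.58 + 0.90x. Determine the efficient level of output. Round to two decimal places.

x* = 11.70

Social marginal benefit = demand − MEC = 79.31 - 3.50x.
Set SMB = MC: 79.31 - 3.50x = 10.64 + 2.37x → x* = 11.6985.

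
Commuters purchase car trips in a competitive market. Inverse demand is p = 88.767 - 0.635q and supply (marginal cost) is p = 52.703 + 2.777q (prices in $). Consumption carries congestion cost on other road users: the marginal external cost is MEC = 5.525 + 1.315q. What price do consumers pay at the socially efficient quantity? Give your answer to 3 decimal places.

Social marginal benefit = demand − MEC = 83.242 - 1.950q.
Set SMB = MC: 83.242 - 1.950q = 52.703 + 2.777q → q* = 6.4605.
Consumer price on the demand curve at q*: 88.767 − 0.635×6.4605 = 84.6646.

P = $84.665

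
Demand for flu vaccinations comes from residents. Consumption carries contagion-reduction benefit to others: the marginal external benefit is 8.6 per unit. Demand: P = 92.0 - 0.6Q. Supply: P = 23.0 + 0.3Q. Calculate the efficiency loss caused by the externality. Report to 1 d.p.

Market equilibrium (private): 23.0 + 0.3Q = 92.0 - 0.6Q → Q_m = 76.6667.
Social marginal benefit = demand + MEB = 100.6 - 0.6Q.
Set SMB = MC: 100.6 - 0.6Q = 23.0 + 0.3Q → Q* = 86.2222.
The welfare-loss triangle has base |Q_m − Q*| and height MEB(Q_m) (the vertical gap between SMB and MC is zero at Q* and MEB at Q_m).
DWL = ½ × 9.5555 × 8.6000 = 41.0887.

DWL = 41.1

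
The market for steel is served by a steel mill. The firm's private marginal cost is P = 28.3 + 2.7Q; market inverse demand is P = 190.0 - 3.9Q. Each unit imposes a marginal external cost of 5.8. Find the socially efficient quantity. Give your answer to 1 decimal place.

Q* = 23.6

Social marginal cost = private MC + MEC = 34.1 + 2.7Q.
Set SMC = demand: 34.1 + 2.7Q = 190.0 - 3.9Q → Q* = 23.6212.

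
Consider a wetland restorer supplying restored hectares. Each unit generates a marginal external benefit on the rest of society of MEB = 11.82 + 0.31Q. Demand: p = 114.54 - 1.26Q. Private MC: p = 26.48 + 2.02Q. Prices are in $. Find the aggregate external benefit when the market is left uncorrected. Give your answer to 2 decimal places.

$429.06

Market equilibrium (private): 26.48 + 2.02Q = 114.54 - 1.26Q → Q_m = 26.8476.
Total external benefit = ∫₀^{Q_m} (11.82 + 0.31Q) dQ = 11.82×26.8476 + ½×0.31×26.8476² = 429.0616.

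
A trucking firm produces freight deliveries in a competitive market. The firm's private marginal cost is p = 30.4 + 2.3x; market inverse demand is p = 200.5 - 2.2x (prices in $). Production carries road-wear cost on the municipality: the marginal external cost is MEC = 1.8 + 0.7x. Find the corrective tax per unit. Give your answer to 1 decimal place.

Social marginal cost = private MC + MEC = 32.2 + 3.0x.
Set SMC = demand: 32.2 + 3.0x = 200.5 - 2.2x → x* = 32.3654.
The Pigouvian tax equals MEC at x*: 1.8 + 0.7×32.3654 = 24.4558.

tax = $24.5 per unit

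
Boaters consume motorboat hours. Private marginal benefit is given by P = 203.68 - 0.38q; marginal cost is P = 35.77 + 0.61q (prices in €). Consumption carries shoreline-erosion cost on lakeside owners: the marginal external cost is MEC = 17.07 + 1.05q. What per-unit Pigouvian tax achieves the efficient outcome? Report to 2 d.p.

Social marginal benefit = demand − MEC = 186.61 - 1.43q.
Set SMB = MC: 186.61 - 1.43q = 35.77 + 0.61q → q* = 73.9412.
The Pigouvian tax equals MEC at q*: 17.07 + 1.05×73.9412 = 94.7083.

tax = €94.71 per unit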